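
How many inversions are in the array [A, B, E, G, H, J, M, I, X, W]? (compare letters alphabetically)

Inversions: 3

Element-by-element contributions:
A → none → 0
B → none → 0
E → none → 0
G → none → 0
H → none → 0
J → I → 1
M → I → 1
I → none → 0
X → W → 1
W → none → 0
Sum: 0 + 0 + 0 + 0 + 0 + 1 + 1 + 0 + 1 + 0 = 3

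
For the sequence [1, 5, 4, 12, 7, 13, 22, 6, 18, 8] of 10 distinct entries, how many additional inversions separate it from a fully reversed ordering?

Maximum inversions for 10 distinct elements is C(10, 2) = 10·9/2 = 45.
Current inversions — for each element, count later smaller elements:
1: 0
5: 1
4: 0
12: 3
7: 1
13: 2
22: 3
6: 0
18: 1
8: 0
Current total: 0 + 1 + 0 + 3 + 1 + 2 + 3 + 0 + 1 + 0 = 11
Shortfall: 45 − 11 = 34

34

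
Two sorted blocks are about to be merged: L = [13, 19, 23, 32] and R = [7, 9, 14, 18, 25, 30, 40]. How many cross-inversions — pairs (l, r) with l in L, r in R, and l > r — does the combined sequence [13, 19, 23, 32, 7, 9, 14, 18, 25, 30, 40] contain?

Take each right-half value and tally the left-half values above it:
r = 7: 13, 19, 23, 32 → 4
r = 9: 13, 19, 23, 32 → 4
r = 14: 19, 23, 32 → 3
r = 18: 19, 23, 32 → 3
r = 25: 32 → 1
r = 30: 32 → 1
r = 40: none → 0
Cross-inversions: 4 + 4 + 3 + 3 + 1 + 1 + 0 = 16

16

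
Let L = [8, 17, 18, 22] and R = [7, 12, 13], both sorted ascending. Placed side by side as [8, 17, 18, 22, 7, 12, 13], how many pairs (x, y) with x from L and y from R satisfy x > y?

10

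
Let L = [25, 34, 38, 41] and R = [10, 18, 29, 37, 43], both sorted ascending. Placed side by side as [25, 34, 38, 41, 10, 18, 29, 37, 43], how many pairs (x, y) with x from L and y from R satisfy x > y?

13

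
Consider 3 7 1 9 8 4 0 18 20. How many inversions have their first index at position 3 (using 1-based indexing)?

1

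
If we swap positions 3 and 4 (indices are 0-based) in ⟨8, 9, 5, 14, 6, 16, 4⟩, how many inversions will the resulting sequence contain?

Positions 3 and 4 hold 14 and 6; after swapping, the array is [8, 9, 5, 6, 14, 16, 4].
Count, for each position, how many later elements it exceeds:
8: 3
9: 3
5: 1
6: 1
14: 1
16: 1
4: 0
Sum: 3 + 3 + 1 + 1 + 1 + 1 + 0 = 10

10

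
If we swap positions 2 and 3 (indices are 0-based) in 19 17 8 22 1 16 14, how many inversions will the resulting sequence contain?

15

Positions 2 and 3 hold 8 and 22; after swapping, the array is [19, 17, 22, 8, 1, 16, 14].
Sweep left to right; for each value list the smaller values that follow it:
19: 5
17: 4
22: 4
8: 1
1: 0
16: 1
14: 0
Sum: 5 + 4 + 4 + 1 + 0 + 1 + 0 = 15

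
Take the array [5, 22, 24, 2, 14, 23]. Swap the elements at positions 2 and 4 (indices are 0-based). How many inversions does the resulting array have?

There are 5 inversions.

Positions 2 and 4 hold 24 and 14; after swapping, the array is [5, 22, 14, 2, 24, 23].
Element-by-element contributions:
5 → 2 → 1
22 → 14, 2 → 2
14 → 2 → 1
2 → none → 0
24 → 23 → 1
23 → none → 0
Sum: 1 + 2 + 1 + 0 + 1 + 0 = 5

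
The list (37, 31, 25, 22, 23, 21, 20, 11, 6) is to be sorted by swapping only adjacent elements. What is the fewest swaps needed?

35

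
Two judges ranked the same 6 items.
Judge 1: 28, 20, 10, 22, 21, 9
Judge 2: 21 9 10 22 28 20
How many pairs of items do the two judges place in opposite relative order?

Assign each item its position (1..6) in the first ordering, then rewrite the second ordering as that position sequence:
positions: 28→1, 20→2, 10→3, 22→4, 21→5, 9→6
second ordering as positions: [5, 6, 3, 4, 1, 2]
Discordant pairs = inversions in this position sequence.
5: 3, 4, 1, 2 → 4
6: 3, 4, 1, 2 → 4
3: 1, 2 → 2
4: 1, 2 → 2
1: 0
2: 0
Total: 4 + 4 + 2 + 2 + 0 + 0 = 12

12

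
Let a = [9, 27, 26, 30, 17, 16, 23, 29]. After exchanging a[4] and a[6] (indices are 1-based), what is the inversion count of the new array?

There are 9 inversions.

Positions 4 and 6 hold 30 and 16; after swapping, the array is [9, 27, 26, 16, 17, 30, 23, 29].
Element-by-element contributions:
9 → none → 0
27 → 26, 16, 17, 23 → 4
26 → 16, 17, 23 → 3
16 → none → 0
17 → none → 0
30 → 23, 29 → 2
23 → none → 0
29 → none → 0
Sum: 0 + 4 + 3 + 0 + 0 + 2 + 0 + 0 = 9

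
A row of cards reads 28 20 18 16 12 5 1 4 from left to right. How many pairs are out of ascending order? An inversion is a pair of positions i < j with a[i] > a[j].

Sweep left to right; for each value list the smaller values that follow it:
28: 7
20: 6
18: 5
16: 4
12: 3
5: 2
1: 0
4: 0
Sum: 7 + 6 + 5 + 4 + 3 + 2 + 0 + 0 = 27

27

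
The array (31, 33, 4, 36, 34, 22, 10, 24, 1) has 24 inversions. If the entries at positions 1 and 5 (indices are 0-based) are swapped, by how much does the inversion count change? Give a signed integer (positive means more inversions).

Positions 1 and 5 hold 33 and 22; after swapping, the array is [31, 22, 4, 36, 34, 33, 10, 24, 1].
Sweep left to right; for each value list the smaller values that follow it:
31 → 22, 4, 10, 24, 1 → 5
22 → 4, 10, 1 → 3
4 → 1 → 1
36 → 34, 33, 10, 24, 1 → 5
34 → 33, 10, 24, 1 → 4
33 → 10, 24, 1 → 3
10 → 1 → 1
24 → 1 → 1
1 → none → 0
Sum: 5 + 3 + 1 + 5 + 4 + 3 + 1 + 1 + 0 = 23
Change: 23 − 24 = -1

-1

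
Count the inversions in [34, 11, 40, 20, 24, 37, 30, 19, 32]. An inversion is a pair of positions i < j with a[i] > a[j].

18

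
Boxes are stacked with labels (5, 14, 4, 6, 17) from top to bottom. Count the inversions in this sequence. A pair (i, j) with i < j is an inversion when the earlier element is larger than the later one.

3 out-of-order pairs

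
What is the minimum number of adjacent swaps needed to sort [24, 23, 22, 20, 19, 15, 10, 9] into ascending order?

28

The minimum number of adjacent swaps to sort an array equals its inversion count, since every such swap removes exactly one inversion.
Count inversions — for each element, later elements that are smaller:
24: 23, 22, 20, 19, 15, 10, 9 → 7
23: 22, 20, 19, 15, 10, 9 → 6
22: 20, 19, 15, 10, 9 → 5
20: 19, 15, 10, 9 → 4
19: 15, 10, 9 → 3
15: 10, 9 → 2
10: 9 → 1
9: none → 0
Total inversions: 7 + 6 + 5 + 4 + 3 + 2 + 1 + 0 = 28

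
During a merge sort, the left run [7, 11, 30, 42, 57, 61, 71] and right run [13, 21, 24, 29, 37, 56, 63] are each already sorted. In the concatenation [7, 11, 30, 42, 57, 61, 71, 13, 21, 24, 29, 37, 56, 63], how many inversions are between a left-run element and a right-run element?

28

Take each right-half value and tally the left-half values above it:
r = 13: 30, 42, 57, 61, 71 → 5
r = 21: 30, 42, 57, 61, 71 → 5
r = 24: 30, 42, 57, 61, 71 → 5
r = 29: 30, 42, 57, 61, 71 → 5
r = 37: 42, 57, 61, 71 → 4
r = 56: 57, 61, 71 → 3
r = 63: 71 → 1
Cross-inversions: 5 + 5 + 5 + 5 + 4 + 3 + 1 = 28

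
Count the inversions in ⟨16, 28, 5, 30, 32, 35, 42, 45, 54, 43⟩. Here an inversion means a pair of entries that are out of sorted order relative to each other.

4

For each element, count later entries that are smaller:
16: 1
28: 1
5: 0
30: 0
32: 0
35: 0
42: 0
45: 1
54: 1
43: 0
Sum: 1 + 1 + 0 + 0 + 0 + 0 + 0 + 1 + 1 + 0 = 4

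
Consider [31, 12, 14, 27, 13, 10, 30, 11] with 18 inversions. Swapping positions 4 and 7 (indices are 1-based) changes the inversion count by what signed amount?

Positions 4 and 7 hold 27 and 30; after swapping, the array is [31, 12, 14, 30, 13, 10, 27, 11].
Element-by-element contributions:
31: 7
12: 2
14: 3
30: 4
13: 2
10: 0
27: 1
11: 0
Sum: 7 + 2 + 3 + 4 + 2 + 0 + 1 + 0 = 19
Change: 19 − 18 = +1

+1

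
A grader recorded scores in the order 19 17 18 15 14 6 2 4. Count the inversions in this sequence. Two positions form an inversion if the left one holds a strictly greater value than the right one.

There are 26 out-of-order pairs.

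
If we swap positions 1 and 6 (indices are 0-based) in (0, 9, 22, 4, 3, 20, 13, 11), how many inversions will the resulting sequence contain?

Positions 1 and 6 hold 9 and 13; after swapping, the array is [0, 13, 22, 4, 3, 20, 9, 11].
For each element, count later entries that are smaller:
0 → none → 0
13 → 4, 3, 9, 11 → 4
22 → 4, 3, 20, 9, 11 → 5
4 → 3 → 1
3 → none → 0
20 → 9, 11 → 2
9 → none → 0
11 → none → 0
Sum: 0 + 4 + 5 + 1 + 0 + 2 + 0 + 0 = 12

12 inversions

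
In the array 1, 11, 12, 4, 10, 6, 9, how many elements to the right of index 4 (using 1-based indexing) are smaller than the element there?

0 such elements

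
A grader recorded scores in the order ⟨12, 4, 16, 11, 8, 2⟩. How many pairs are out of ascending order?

11 inversions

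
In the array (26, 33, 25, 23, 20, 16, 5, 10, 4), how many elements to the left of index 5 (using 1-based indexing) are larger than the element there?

4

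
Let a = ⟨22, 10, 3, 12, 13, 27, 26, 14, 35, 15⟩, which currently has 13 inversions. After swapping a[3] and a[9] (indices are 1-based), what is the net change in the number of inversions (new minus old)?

+11

Positions 3 and 9 hold 3 and 35; after swapping, the array is [22, 10, 35, 12, 13, 27, 26, 14, 3, 15].
Element-by-element contributions:
22 → 10, 12, 13, 14, 3, 15 → 6
10 → 3 → 1
35 → 12, 13, 27, 26, 14, 3, 15 → 7
12 → 3 → 1
13 → 3 → 1
27 → 26, 14, 3, 15 → 4
26 → 14, 3, 15 → 3
14 → 3 → 1
3 → none → 0
15 → none → 0
Sum: 6 + 1 + 7 + 1 + 1 + 4 + 3 + 1 + 0 + 0 = 24
Change: 24 − 13 = +11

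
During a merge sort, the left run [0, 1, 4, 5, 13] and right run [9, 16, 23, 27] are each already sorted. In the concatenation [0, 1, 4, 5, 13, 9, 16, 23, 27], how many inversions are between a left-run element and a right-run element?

Count, for every r in R, how many entries of L exceed r:
r = 9: 13 → 1
r = 16: none → 0
r = 23: none → 0
r = 27: none → 0
Cross-inversions: 1 + 0 + 0 + 0 = 1

1 cross-inversion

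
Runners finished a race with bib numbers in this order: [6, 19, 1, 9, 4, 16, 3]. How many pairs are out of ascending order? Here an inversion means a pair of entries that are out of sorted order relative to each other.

12

Listing every pair i<j with a[i]>a[j] (using 1-based positions):
(1,3): 6 > 1
(1,5): 6 > 4
(1,7): 6 > 3
(2,3): 19 > 1
(2,4): 19 > 9
(2,5): 19 > 4
(2,6): 19 > 16
(2,7): 19 > 3
(4,5): 9 > 4
(4,7): 9 > 3
(5,7): 4 > 3
(6,7): 16 > 3
That's 12 pairs.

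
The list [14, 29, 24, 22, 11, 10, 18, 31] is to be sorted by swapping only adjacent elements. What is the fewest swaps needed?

15

Minimum adjacent swaps = number of inversions (each swap of adjacent out-of-order elements removes one inversion and no swap can remove more).
Count inversions — for each element, later elements that are smaller:
14: 11, 10 → 2
29: 24, 22, 11, 10, 18 → 5
24: 22, 11, 10, 18 → 4
22: 11, 10, 18 → 3
11: 10 → 1
10: none → 0
18: none → 0
31: none → 0
Total inversions: 2 + 5 + 4 + 3 + 1 + 0 + 0 + 0 = 15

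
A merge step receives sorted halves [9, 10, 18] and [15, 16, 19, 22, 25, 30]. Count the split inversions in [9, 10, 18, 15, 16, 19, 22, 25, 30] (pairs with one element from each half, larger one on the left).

2

Count, for every r in R, how many entries of L exceed r:
r = 15: 18 → 1
r = 16: 18 → 1
r = 19: none → 0
r = 22: none → 0
r = 25: none → 0
r = 30: none → 0
Cross-inversions: 1 + 1 + 0 + 0 + 0 + 0 = 2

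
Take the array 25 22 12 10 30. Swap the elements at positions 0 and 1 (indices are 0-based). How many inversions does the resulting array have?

There are 5 inversions.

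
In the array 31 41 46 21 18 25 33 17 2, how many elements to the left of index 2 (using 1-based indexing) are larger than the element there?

0

The element at index 2 is 41.
Elements before it: 31
None of them are larger than 41.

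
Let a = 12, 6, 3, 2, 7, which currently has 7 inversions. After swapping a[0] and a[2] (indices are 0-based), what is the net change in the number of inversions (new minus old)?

-3

Positions 0 and 2 hold 12 and 3; after swapping, the array is [3, 6, 12, 2, 7].
For each element, count later entries that are smaller:
3 → 2 → 1
6 → 2 → 1
12 → 2, 7 → 2
2 → none → 0
7 → none → 0
Sum: 1 + 1 + 2 + 0 + 0 = 4
Change: 4 − 7 = -3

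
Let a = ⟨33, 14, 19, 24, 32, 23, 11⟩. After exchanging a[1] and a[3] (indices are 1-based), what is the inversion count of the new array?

12 inversions

Positions 1 and 3 hold 33 and 19; after swapping, the array is [19, 14, 33, 24, 32, 23, 11].
Count, for each position, how many later elements it exceeds:
19: 2
14: 1
33: 4
24: 2
32: 2
23: 1
11: 0
Sum: 2 + 1 + 4 + 2 + 2 + 1 + 0 = 12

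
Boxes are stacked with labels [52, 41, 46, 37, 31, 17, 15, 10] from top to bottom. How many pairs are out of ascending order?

27 inversions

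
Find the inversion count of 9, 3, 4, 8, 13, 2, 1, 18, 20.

14

For each element, count later entries that are smaller:
9 → 3, 4, 8, 2, 1 → 5
3 → 2, 1 → 2
4 → 2, 1 → 2
8 → 2, 1 → 2
13 → 2, 1 → 2
2 → 1 → 1
1 → none → 0
18 → none → 0
20 → none → 0
Sum: 5 + 2 + 2 + 2 + 2 + 1 + 0 + 0 + 0 = 14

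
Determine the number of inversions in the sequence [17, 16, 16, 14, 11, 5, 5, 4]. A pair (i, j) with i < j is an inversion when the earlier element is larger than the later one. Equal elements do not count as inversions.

26 inversions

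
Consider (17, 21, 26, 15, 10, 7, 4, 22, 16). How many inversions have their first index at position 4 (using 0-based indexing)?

2

The element at index 4 is 10.
Elements after it: 7, 4, 22, 16
Those smaller than 10: 7, 4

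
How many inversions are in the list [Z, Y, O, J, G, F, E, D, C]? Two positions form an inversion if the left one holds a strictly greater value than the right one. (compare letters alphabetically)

36 inversions

For each element, count later entries that are smaller:
Z → Y, O, J, G, F, E, D, C → 8
Y → O, J, G, F, E, D, C → 7
O → J, G, F, E, D, C → 6
J → G, F, E, D, C → 5
G → F, E, D, C → 4
F → E, D, C → 3
E → D, C → 2
D → C → 1
C → none → 0
Sum: 8 + 7 + 6 + 5 + 4 + 3 + 2 + 1 + 0 = 36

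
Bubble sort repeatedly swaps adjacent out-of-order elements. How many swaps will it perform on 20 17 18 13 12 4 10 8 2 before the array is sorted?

The minimum number of adjacent swaps to sort an array equals its inversion count, since every such swap removes exactly one inversion.
Count inversions — for each element, later elements that are smaller:
20: 17, 18, 13, 12, 4, 10, 8, 2 → 8
17: 13, 12, 4, 10, 8, 2 → 6
18: 13, 12, 4, 10, 8, 2 → 6
13: 12, 4, 10, 8, 2 → 5
12: 4, 10, 8, 2 → 4
4: 2 → 1
10: 8, 2 → 2
8: 2 → 1
2: none → 0
Total inversions: 8 + 6 + 6 + 5 + 4 + 1 + 2 + 1 + 0 = 33

33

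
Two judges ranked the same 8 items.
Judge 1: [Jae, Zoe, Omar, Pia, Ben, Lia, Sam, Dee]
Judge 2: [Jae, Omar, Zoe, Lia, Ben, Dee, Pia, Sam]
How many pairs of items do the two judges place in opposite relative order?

Assign each item its position (1..8) in the first ordering, then rewrite the second ordering as that position sequence:
positions: Jae→1, Zoe→2, Omar→3, Pia→4, Ben→5, Lia→6, Sam→7, Dee→8
second ordering as positions: [1, 3, 2, 6, 5, 8, 4, 7]
Discordant pairs = inversions in this position sequence.
1: 0
3: 2 → 1
2: 0
6: 5, 4 → 2
5: 4 → 1
8: 4, 7 → 2
4: 0
7: 0
Total: 0 + 1 + 0 + 2 + 1 + 2 + 0 + 0 = 6

Discordant pairs: 6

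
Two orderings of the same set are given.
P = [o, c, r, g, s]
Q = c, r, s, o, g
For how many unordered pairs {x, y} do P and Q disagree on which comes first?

There are 4 disagreeing pairs.

Assign each item its position (1..5) in the first ordering, then rewrite the second ordering as that position sequence:
positions: o→1, c→2, r→3, g→4, s→5
second ordering as positions: [2, 3, 5, 1, 4]
Discordant pairs = inversions in this position sequence.
2: 1 → 1
3: 1 → 1
5: 1, 4 → 2
1: 0
4: 0
Total: 1 + 1 + 2 + 0 + 0 = 4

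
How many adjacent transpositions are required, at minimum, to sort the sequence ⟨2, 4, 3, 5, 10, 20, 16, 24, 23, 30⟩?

3 adjacent swaps

Each adjacent swap fixes exactly one inversion, so the minimum swap count equals the number of inversions.
Count inversions — for each element, later elements that are smaller:
2: none → 0
4: 3 → 1
3: none → 0
5: none → 0
10: none → 0
20: 16 → 1
16: none → 0
24: 23 → 1
23: none → 0
30: none → 0
Total inversions: 0 + 1 + 0 + 0 + 0 + 1 + 0 + 1 + 0 + 0 = 3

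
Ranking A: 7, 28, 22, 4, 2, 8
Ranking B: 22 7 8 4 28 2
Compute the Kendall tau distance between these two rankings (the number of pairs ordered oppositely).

6

Assign each item its position (1..6) in the first ordering, then rewrite the second ordering as that position sequence:
positions: 7→1, 28→2, 22→3, 4→4, 2→5, 8→6
second ordering as positions: [3, 1, 6, 4, 2, 5]
Discordant pairs = inversions in this position sequence.
3: 1, 2 → 2
1: 0
6: 4, 2, 5 → 3
4: 2 → 1
2: 0
5: 0
Total: 2 + 0 + 3 + 1 + 0 + 0 = 6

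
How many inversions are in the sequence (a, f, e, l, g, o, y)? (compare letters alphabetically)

2 inversions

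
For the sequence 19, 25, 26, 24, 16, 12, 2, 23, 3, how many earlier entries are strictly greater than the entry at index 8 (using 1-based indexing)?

The element at index 8 is 23.
Elements before it: 19, 25, 26, 24, 16, 12, 2
Those larger than 23: 25, 26, 24

3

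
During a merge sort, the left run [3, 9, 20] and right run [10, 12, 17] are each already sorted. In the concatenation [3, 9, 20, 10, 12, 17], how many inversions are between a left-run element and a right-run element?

For each element r of the right run, count left-run elements greater than r:
r = 10: 20 → 1
r = 12: 20 → 1
r = 17: 20 → 1
Cross-inversions: 1 + 1 + 1 = 3

3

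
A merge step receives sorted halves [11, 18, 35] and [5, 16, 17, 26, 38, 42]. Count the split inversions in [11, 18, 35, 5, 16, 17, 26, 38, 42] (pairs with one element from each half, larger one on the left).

8

For each element r of the right run, count left-run elements greater than r:
r = 5: 11, 18, 35 → 3
r = 16: 18, 35 → 2
r = 17: 18, 35 → 2
r = 26: 35 → 1
r = 38: none → 0
r = 42: none → 0
Cross-inversions: 3 + 2 + 2 + 1 + 0 + 0 = 8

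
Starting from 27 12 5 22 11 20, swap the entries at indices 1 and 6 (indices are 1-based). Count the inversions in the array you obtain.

6

Positions 1 and 6 hold 27 and 20; after swapping, the array is [20, 12, 5, 22, 11, 27].
Count, for each position, how many later elements it exceeds:
20: 3
12: 2
5: 0
22: 1
11: 0
27: 0
Sum: 3 + 2 + 0 + 1 + 0 + 0 = 6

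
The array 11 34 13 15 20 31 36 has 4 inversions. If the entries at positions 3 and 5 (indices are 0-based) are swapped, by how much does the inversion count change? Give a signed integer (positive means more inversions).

Positions 3 and 5 hold 15 and 31; after swapping, the array is [11, 34, 13, 31, 20, 15, 36].
Element-by-element contributions:
11: 0
34: 4
13: 0
31: 2
20: 1
15: 0
36: 0
Sum: 0 + 4 + 0 + 2 + 1 + 0 + 0 = 7
Change: 7 − 4 = +3

+3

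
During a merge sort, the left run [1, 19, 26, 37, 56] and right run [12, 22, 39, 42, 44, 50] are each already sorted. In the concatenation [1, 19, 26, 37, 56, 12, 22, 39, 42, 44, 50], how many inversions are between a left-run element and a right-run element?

11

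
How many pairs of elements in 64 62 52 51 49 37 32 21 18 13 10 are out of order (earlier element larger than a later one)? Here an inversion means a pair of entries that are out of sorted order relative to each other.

55

Element-by-element contributions:
64 → 62, 52, 51, 49, 37, 32, 21, 18, 13, 10 → 10
62 → 52, 51, 49, 37, 32, 21, 18, 13, 10 → 9
52 → 51, 49, 37, 32, 21, 18, 13, 10 → 8
51 → 49, 37, 32, 21, 18, 13, 10 → 7
49 → 37, 32, 21, 18, 13, 10 → 6
37 → 32, 21, 18, 13, 10 → 5
32 → 21, 18, 13, 10 → 4
21 → 18, 13, 10 → 3
18 → 13, 10 → 2
13 → 10 → 1
10 → none → 0
Sum: 10 + 9 + 8 + 7 + 6 + 5 + 4 + 3 + 2 + 1 + 0 = 55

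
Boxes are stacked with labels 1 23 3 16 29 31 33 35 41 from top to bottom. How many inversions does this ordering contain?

Sweep left to right; for each value list the smaller values that follow it:
1 → none → 0
23 → 3, 16 → 2
3 → none → 0
16 → none → 0
29 → none → 0
31 → none → 0
33 → none → 0
35 → none → 0
41 → none → 0
Sum: 0 + 2 + 0 + 0 + 0 + 0 + 0 + 0 + 0 = 2

2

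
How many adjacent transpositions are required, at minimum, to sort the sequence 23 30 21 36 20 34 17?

Swaps: 13

Each adjacent swap fixes exactly one inversion, so the minimum swap count equals the number of inversions.
Count inversions — for each element, later elements that are smaller:
23: 21, 20, 17 → 3
30: 21, 20, 17 → 3
21: 20, 17 → 2
36: 20, 34, 17 → 3
20: 17 → 1
34: 17 → 1
17: none → 0
Total inversions: 3 + 3 + 2 + 3 + 1 + 1 + 0 = 13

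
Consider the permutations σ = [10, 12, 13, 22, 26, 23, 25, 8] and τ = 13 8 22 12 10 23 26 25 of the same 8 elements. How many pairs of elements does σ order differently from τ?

12 discordant pairs

Assign each item its position (1..8) in the first ordering, then rewrite the second ordering as that position sequence:
positions: 10→1, 12→2, 13→3, 22→4, 26→5, 23→6, 25→7, 8→8
second ordering as positions: [3, 8, 4, 2, 1, 6, 5, 7]
Discordant pairs = inversions in this position sequence.
3: 2, 1 → 2
8: 4, 2, 1, 6, 5, 7 → 6
4: 2, 1 → 2
2: 1 → 1
1: 0
6: 5 → 1
5: 0
7: 0
Total: 2 + 6 + 2 + 1 + 0 + 1 + 0 + 0 = 12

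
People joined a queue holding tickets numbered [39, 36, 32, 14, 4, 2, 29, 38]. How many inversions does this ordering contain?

Element-by-element contributions:
39: 7
36: 5
32: 4
14: 2
4: 1
2: 0
29: 0
38: 0
Sum: 7 + 5 + 4 + 2 + 1 + 0 + 0 + 0 = 19

19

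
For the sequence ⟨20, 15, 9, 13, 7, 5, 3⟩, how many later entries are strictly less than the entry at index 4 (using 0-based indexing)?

The element at index 4 is 7.
Elements after it: 5, 3
Those smaller than 7: 5, 3

2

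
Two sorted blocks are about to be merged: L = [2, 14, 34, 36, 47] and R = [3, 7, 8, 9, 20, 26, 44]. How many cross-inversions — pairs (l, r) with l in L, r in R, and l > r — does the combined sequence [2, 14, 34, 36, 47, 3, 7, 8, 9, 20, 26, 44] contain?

Take each right-half value and tally the left-half values above it:
r = 3: 14, 34, 36, 47 → 4
r = 7: 14, 34, 36, 47 → 4
r = 8: 14, 34, 36, 47 → 4
r = 9: 14, 34, 36, 47 → 4
r = 20: 34, 36, 47 → 3
r = 26: 34, 36, 47 → 3
r = 44: 47 → 1
Cross-inversions: 4 + 4 + 4 + 4 + 3 + 3 + 1 = 23

23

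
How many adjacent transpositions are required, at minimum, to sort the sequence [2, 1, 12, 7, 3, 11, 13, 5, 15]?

Minimum adjacent swaps = number of inversions (each swap of adjacent out-of-order elements removes one inversion and no swap can remove more).
Count inversions — for each element, later elements that are smaller:
2: 1 → 1
1: none → 0
12: 7, 3, 11, 5 → 4
7: 3, 5 → 2
3: none → 0
11: 5 → 1
13: 5 → 1
5: none → 0
15: none → 0
Total inversions: 1 + 0 + 4 + 2 + 0 + 1 + 1 + 0 + 0 = 9

9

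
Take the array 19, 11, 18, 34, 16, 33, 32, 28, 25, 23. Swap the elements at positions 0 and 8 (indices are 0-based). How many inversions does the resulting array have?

21

Positions 0 and 8 hold 19 and 25; after swapping, the array is [25, 11, 18, 34, 16, 33, 32, 28, 19, 23].
Count, for each position, how many later elements it exceeds:
25: 5
11: 0
18: 1
34: 6
16: 0
33: 4
32: 3
28: 2
19: 0
23: 0
Sum: 5 + 0 + 1 + 6 + 0 + 4 + 3 + 2 + 0 + 0 = 21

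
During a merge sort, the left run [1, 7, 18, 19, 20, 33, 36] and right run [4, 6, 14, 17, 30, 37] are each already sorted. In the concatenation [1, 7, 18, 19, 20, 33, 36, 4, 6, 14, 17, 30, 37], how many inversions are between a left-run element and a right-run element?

Count, for every r in R, how many entries of L exceed r:
r = 4: 7, 18, 19, 20, 33, 36 → 6
r = 6: 7, 18, 19, 20, 33, 36 → 6
r = 14: 18, 19, 20, 33, 36 → 5
r = 17: 18, 19, 20, 33, 36 → 5
r = 30: 33, 36 → 2
r = 37: none → 0
Cross-inversions: 6 + 6 + 5 + 5 + 2 + 0 = 24

24 cross-inversions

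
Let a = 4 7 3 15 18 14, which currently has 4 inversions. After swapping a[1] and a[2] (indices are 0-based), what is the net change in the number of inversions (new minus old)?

-1

Positions 1 and 2 hold 7 and 3; after swapping, the array is [4, 3, 7, 15, 18, 14].
For each element, count later entries that are smaller:
4: 1
3: 0
7: 0
15: 1
18: 1
14: 0
Sum: 1 + 0 + 0 + 1 + 1 + 0 = 3
Change: 3 − 4 = -1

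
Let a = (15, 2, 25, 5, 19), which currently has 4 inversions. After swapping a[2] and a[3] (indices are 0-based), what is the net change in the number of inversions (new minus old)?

-1

Positions 2 and 3 hold 25 and 5; after swapping, the array is [15, 2, 5, 25, 19].
For each element, count later entries that are smaller:
15 → 2, 5 → 2
2 → none → 0
5 → none → 0
25 → 19 → 1
19 → none → 0
Sum: 2 + 0 + 0 + 1 + 0 = 3
Change: 3 − 4 = -1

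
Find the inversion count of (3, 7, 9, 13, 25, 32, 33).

Inversion pairs (indices are 0-based):
(none)
That's 0 pairs.

0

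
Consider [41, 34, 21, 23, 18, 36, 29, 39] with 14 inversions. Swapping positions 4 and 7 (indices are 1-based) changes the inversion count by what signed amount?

+1

Positions 4 and 7 hold 23 and 29; after swapping, the array is [41, 34, 21, 29, 18, 36, 23, 39].
Sweep left to right; for each value list the smaller values that follow it:
41: 7
34: 4
21: 1
29: 2
18: 0
36: 1
23: 0
39: 0
Sum: 7 + 4 + 1 + 2 + 0 + 1 + 0 + 0 = 15
Change: 15 − 14 = +1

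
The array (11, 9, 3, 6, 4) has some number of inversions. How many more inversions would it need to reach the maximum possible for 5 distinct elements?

Maximum inversions for 5 distinct elements is C(5, 2) = 5·4/2 = 10.
Current inversions — for each element, count later smaller elements:
11: 4
9: 3
3: 0
6: 1
4: 0
Current total: 4 + 3 + 0 + 1 + 0 = 8
Shortfall: 10 − 8 = 2

2 inversions short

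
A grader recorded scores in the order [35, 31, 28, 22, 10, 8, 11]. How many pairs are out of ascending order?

Count, for each position, how many later elements it exceeds:
35: 6
31: 5
28: 4
22: 3
10: 1
8: 0
11: 0
Sum: 6 + 5 + 4 + 3 + 1 + 0 + 0 = 19

19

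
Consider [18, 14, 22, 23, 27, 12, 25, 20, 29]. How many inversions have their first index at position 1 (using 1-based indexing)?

2

The element at index 1 is 18.
Elements after it: 14, 22, 23, 27, 12, 25, 20, 29
Those smaller than 18: 14, 12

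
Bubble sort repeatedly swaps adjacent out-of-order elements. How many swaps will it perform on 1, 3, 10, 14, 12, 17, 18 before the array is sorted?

Minimum adjacent swaps = number of inversions (each swap of adjacent out-of-order elements removes one inversion and no swap can remove more).
Count inversions — for each element, later elements that are smaller:
1: none → 0
3: none → 0
10: none → 0
14: 12 → 1
12: none → 0
17: none → 0
18: none → 0
Total inversions: 0 + 0 + 0 + 1 + 0 + 0 + 0 = 1

1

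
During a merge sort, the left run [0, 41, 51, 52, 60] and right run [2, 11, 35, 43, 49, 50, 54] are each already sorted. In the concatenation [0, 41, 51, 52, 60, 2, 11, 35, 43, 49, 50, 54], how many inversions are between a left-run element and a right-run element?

22

Count, for every r in R, how many entries of L exceed r:
r = 2: 41, 51, 52, 60 → 4
r = 11: 41, 51, 52, 60 → 4
r = 35: 41, 51, 52, 60 → 4
r = 43: 51, 52, 60 → 3
r = 49: 51, 52, 60 → 3
r = 50: 51, 52, 60 → 3
r = 54: 60 → 1
Cross-inversions: 4 + 4 + 4 + 3 + 3 + 3 + 1 = 22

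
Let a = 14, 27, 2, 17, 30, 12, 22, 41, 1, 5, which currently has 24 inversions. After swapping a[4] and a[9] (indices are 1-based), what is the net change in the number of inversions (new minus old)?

Positions 4 and 9 hold 17 and 1; after swapping, the array is [14, 27, 2, 1, 30, 12, 22, 41, 17, 5].
Count, for each position, how many later elements it exceeds:
14 → 2, 1, 12, 5 → 4
27 → 2, 1, 12, 22, 17, 5 → 6
2 → 1 → 1
1 → none → 0
30 → 12, 22, 17, 5 → 4
12 → 5 → 1
22 → 17, 5 → 2
41 → 17, 5 → 2
17 → 5 → 1
5 → none → 0
Sum: 4 + 6 + 1 + 0 + 4 + 1 + 2 + 2 + 1 + 0 = 21
Change: 21 − 24 = -3

-3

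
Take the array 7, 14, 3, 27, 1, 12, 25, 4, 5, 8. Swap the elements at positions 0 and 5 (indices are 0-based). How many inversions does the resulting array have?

Positions 0 and 5 hold 7 and 12; after swapping, the array is [12, 14, 3, 27, 1, 7, 25, 4, 5, 8].
Count, for each position, how many later elements it exceeds:
12 → 3, 1, 7, 4, 5, 8 → 6
14 → 3, 1, 7, 4, 5, 8 → 6
3 → 1 → 1
27 → 1, 7, 25, 4, 5, 8 → 6
1 → none → 0
7 → 4, 5 → 2
25 → 4, 5, 8 → 3
4 → none → 0
5 → none → 0
8 → none → 0
Sum: 6 + 6 + 1 + 6 + 0 + 2 + 3 + 0 + 0 + 0 = 24

24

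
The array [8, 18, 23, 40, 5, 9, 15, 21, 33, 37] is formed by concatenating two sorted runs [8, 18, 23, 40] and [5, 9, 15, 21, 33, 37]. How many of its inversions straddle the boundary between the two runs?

14 split inversions

For each element r of the right run, count left-run elements greater than r:
r = 5: 8, 18, 23, 40 → 4
r = 9: 18, 23, 40 → 3
r = 15: 18, 23, 40 → 3
r = 21: 23, 40 → 2
r = 33: 40 → 1
r = 37: 40 → 1
Cross-inversions: 4 + 3 + 3 + 2 + 1 + 1 = 14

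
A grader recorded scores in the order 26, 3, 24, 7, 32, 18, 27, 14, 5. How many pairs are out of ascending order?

20

Element-by-element contributions:
26: 6
3: 0
24: 4
7: 1
32: 4
18: 2
27: 2
14: 1
5: 0
Sum: 6 + 0 + 4 + 1 + 4 + 2 + 2 + 1 + 0 = 20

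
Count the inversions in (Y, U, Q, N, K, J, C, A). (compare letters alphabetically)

28

Element-by-element contributions:
Y: 7
U: 6
Q: 5
N: 4
K: 3
J: 2
C: 1
A: 0
Sum: 7 + 6 + 5 + 4 + 3 + 2 + 1 + 0 = 28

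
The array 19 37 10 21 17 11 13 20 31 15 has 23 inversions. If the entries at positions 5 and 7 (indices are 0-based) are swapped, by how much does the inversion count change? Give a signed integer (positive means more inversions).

Positions 5 and 7 hold 11 and 20; after swapping, the array is [19, 37, 10, 21, 17, 20, 13, 11, 31, 15].
Count, for each position, how many later elements it exceeds:
19 → 10, 17, 13, 11, 15 → 5
37 → 10, 21, 17, 20, 13, 11, 31, 15 → 8
10 → none → 0
21 → 17, 20, 13, 11, 15 → 5
17 → 13, 11, 15 → 3
20 → 13, 11, 15 → 3
13 → 11 → 1
11 → none → 0
31 → 15 → 1
15 → none → 0
Sum: 5 + 8 + 0 + 5 + 3 + 3 + 1 + 0 + 1 + 0 = 26
Change: 26 − 23 = +3

+3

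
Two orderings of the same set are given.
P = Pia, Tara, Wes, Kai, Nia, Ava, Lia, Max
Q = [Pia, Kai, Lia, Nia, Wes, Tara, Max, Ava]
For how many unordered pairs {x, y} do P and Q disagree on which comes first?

10 disagreeing pairs

Assign each item its position (1..8) in the first ordering, then rewrite the second ordering as that position sequence:
positions: Pia→1, Tara→2, Wes→3, Kai→4, Nia→5, Ava→6, Lia→7, Max→8
second ordering as positions: [1, 4, 7, 5, 3, 2, 8, 6]
Discordant pairs = inversions in this position sequence.
1: 0
4: 3, 2 → 2
7: 5, 3, 2, 6 → 4
5: 3, 2 → 2
3: 2 → 1
2: 0
8: 6 → 1
6: 0
Total: 0 + 2 + 4 + 2 + 1 + 0 + 1 + 0 = 10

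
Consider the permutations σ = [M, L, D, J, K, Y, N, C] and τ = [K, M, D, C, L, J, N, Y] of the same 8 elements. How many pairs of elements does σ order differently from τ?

10 discordant pairs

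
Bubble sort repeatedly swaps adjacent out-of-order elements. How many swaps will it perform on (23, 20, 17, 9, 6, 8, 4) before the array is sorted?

There are 20 adjacent swaps.

Each adjacent swap fixes exactly one inversion, so the minimum swap count equals the number of inversions.
Count inversions — for each element, later elements that are smaller:
23: 20, 17, 9, 6, 8, 4 → 6
20: 17, 9, 6, 8, 4 → 5
17: 9, 6, 8, 4 → 4
9: 6, 8, 4 → 3
6: 4 → 1
8: 4 → 1
4: none → 0
Total inversions: 6 + 5 + 4 + 3 + 1 + 1 + 0 = 20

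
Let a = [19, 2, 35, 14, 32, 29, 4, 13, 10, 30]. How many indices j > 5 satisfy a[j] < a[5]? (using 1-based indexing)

The element at index 5 is 32.
Elements after it: 29, 4, 13, 10, 30
Those smaller than 32: 29, 4, 13, 10, 30

5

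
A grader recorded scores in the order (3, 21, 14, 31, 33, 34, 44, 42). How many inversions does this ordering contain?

Sweep left to right; for each value list the smaller values that follow it:
3: 0
21: 1
14: 0
31: 0
33: 0
34: 0
44: 1
42: 0
Sum: 0 + 1 + 0 + 0 + 0 + 0 + 1 + 0 = 2

2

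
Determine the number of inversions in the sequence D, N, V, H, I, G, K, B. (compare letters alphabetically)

Sweep left to right; for each value list the smaller values that follow it:
D → B → 1
N → H, I, G, K, B → 5
V → H, I, G, K, B → 5
H → G, B → 2
I → G, B → 2
G → B → 1
K → B → 1
B → none → 0
Sum: 1 + 5 + 5 + 2 + 2 + 1 + 1 + 0 = 17

Inversions: 17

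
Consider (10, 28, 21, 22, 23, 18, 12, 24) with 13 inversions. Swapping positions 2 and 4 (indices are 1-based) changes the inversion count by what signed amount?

Positions 2 and 4 hold 28 and 22; after swapping, the array is [10, 22, 21, 28, 23, 18, 12, 24].
Count, for each position, how many later elements it exceeds:
10: 0
22: 3
21: 2
28: 4
23: 2
18: 1
12: 0
24: 0
Sum: 0 + 3 + 2 + 4 + 2 + 1 + 0 + 0 = 12
Change: 12 − 13 = -1

-1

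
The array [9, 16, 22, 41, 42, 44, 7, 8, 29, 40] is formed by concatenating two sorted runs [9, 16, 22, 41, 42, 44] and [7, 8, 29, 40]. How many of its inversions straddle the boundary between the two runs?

Take each right-half value and tally the left-half values above it:
r = 7: 9, 16, 22, 41, 42, 44 → 6
r = 8: 9, 16, 22, 41, 42, 44 → 6
r = 29: 41, 42, 44 → 3
r = 40: 41, 42, 44 → 3
Cross-inversions: 6 + 6 + 3 + 3 = 18

18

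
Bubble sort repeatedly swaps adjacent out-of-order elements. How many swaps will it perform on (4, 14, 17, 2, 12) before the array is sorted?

5 swaps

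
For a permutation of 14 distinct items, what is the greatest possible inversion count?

The maximum occurs when the array is in strictly decreasing order: every one of the C(14, 2) pairs is inverted.
C(14, 2) = 14·13/2 = 91

There are 91 inversions.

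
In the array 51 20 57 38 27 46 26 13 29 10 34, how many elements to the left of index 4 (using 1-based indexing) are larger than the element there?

2

The element at index 4 is 38.
Elements before it: 51, 20, 57
Those larger than 38: 51, 57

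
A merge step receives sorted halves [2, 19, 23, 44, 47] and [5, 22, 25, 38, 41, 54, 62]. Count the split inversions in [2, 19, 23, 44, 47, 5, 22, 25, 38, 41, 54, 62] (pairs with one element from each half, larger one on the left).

For each element r of the right run, count left-run elements greater than r:
r = 5: 19, 23, 44, 47 → 4
r = 22: 23, 44, 47 → 3
r = 25: 44, 47 → 2
r = 38: 44, 47 → 2
r = 41: 44, 47 → 2
r = 54: none → 0
r = 62: none → 0
Cross-inversions: 4 + 3 + 2 + 2 + 2 + 0 + 0 = 13

13 split inversions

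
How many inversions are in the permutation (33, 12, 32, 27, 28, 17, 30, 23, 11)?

25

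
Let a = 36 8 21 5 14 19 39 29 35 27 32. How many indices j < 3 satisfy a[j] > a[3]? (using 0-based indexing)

3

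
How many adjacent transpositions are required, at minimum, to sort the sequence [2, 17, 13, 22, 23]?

1

Minimum adjacent swaps = number of inversions (each swap of adjacent out-of-order elements removes one inversion and no swap can remove more).
Count inversions — for each element, later elements that are smaller:
2: none → 0
17: 13 → 1
13: none → 0
22: none → 0
23: none → 0
Total inversions: 0 + 1 + 0 + 0 + 0 = 1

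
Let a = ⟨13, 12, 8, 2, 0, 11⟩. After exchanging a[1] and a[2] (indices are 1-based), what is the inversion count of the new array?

11 inversions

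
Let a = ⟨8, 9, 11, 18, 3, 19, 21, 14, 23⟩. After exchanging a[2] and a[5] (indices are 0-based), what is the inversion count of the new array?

10

Positions 2 and 5 hold 11 and 19; after swapping, the array is [8, 9, 19, 18, 3, 11, 21, 14, 23].
Count, for each position, how many later elements it exceeds:
8 → 3 → 1
9 → 3 → 1
19 → 18, 3, 11, 14 → 4
18 → 3, 11, 14 → 3
3 → none → 0
11 → none → 0
21 → 14 → 1
14 → none → 0
23 → none → 0
Sum: 1 + 1 + 4 + 3 + 0 + 0 + 1 + 0 + 0 = 10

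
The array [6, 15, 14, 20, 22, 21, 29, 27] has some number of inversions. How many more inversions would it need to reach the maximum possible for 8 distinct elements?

Maximum inversions for 8 distinct elements is C(8, 2) = 8·7/2 = 28.
Current inversions — for each element, count later smaller elements:
6: 0
15: 1
14: 0
20: 0
22: 1
21: 0
29: 1
27: 0
Current total: 0 + 1 + 0 + 0 + 1 + 0 + 1 + 0 = 3
Shortfall: 28 − 3 = 25

25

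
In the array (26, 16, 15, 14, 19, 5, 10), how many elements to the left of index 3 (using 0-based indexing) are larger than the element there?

3 such elements

The element at index 3 is 14.
Elements before it: 26, 16, 15
Those larger than 14: 26, 16, 15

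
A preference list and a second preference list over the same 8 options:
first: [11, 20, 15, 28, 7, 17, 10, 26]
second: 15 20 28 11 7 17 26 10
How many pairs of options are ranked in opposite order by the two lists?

5

Assign each item its position (1..8) in the first ordering, then rewrite the second ordering as that position sequence:
positions: 11→1, 20→2, 15→3, 28→4, 7→5, 17→6, 10→7, 26→8
second ordering as positions: [3, 2, 4, 1, 5, 6, 8, 7]
Discordant pairs = inversions in this position sequence.
3: 2, 1 → 2
2: 1 → 1
4: 1 → 1
1: 0
5: 0
6: 0
8: 7 → 1
7: 0
Total: 2 + 1 + 1 + 0 + 0 + 0 + 1 + 0 = 5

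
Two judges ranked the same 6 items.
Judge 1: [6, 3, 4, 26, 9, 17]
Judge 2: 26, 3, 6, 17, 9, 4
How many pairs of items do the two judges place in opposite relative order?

7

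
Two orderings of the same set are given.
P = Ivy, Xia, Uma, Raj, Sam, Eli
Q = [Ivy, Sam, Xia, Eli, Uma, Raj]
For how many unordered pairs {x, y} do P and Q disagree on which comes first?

Assign each item its position (1..6) in the first ordering, then rewrite the second ordering as that position sequence:
positions: Ivy→1, Xia→2, Uma→3, Raj→4, Sam→5, Eli→6
second ordering as positions: [1, 5, 2, 6, 3, 4]
Discordant pairs = inversions in this position sequence.
1: 0
5: 2, 3, 4 → 3
2: 0
6: 3, 4 → 2
3: 0
4: 0
Total: 0 + 3 + 0 + 2 + 0 + 0 = 5

There are 5 disagreeing pairs.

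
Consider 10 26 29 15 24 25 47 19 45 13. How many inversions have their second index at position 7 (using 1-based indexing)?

0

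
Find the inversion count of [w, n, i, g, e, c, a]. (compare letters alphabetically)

Count, for each position, how many later elements it exceeds:
w → n, i, g, e, c, a → 6
n → i, g, e, c, a → 5
i → g, e, c, a → 4
g → e, c, a → 3
e → c, a → 2
c → a → 1
a → none → 0
Sum: 6 + 5 + 4 + 3 + 2 + 1 + 0 = 21

Inversions: 21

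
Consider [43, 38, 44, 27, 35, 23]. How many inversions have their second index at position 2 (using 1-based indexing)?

1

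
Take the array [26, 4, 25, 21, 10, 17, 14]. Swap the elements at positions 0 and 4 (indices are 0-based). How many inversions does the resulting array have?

Inversions: 9

Positions 0 and 4 hold 26 and 10; after swapping, the array is [10, 4, 25, 21, 26, 17, 14].
Count, for each position, how many later elements it exceeds:
10 → 4 → 1
4 → none → 0
25 → 21, 17, 14 → 3
21 → 17, 14 → 2
26 → 17, 14 → 2
17 → 14 → 1
14 → none → 0
Sum: 1 + 0 + 3 + 2 + 2 + 1 + 0 = 9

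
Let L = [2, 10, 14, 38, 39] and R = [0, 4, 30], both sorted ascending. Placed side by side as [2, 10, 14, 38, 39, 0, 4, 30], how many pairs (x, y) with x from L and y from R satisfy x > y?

Count, for every r in R, how many entries of L exceed r:
r = 0: 2, 10, 14, 38, 39 → 5
r = 4: 10, 14, 38, 39 → 4
r = 30: 38, 39 → 2
Cross-inversions: 5 + 4 + 2 = 11

11 split inversions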